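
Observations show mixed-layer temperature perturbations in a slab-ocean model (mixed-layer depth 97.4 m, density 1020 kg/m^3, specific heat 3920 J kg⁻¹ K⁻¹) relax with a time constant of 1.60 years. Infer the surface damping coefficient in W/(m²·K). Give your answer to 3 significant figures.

Areal heat capacity C = ρ c_p D = 1020 × 3920 × 97.4 = 3.89×10^8 J m⁻² K⁻¹.
τ = 1.60 years = 5.05×10^7 s.
λ = C / τ = 3.89×10^8 / 5.05×10^7 = 7.71 W/(m²·K).

7.71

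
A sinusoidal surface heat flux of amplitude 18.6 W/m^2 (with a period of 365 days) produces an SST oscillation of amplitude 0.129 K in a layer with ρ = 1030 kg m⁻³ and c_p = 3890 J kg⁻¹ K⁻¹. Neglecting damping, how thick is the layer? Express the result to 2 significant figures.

ω = 2π / 3.15×10^7 s = 1.99×10^-7 s⁻¹.
Required C = F₀ / (A ω) = 18.6 / (0.129 × 1.99×10^-7) = 7.24×10^8 J/(m²·K).
D = C / (ρ c_p) = 7.24×10^8 / (1030 × 3890) = 181 m.

180 m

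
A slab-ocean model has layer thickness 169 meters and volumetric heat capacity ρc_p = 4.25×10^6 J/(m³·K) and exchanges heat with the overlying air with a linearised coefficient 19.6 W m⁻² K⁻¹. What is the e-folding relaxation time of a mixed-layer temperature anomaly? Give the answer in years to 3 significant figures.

1.16 years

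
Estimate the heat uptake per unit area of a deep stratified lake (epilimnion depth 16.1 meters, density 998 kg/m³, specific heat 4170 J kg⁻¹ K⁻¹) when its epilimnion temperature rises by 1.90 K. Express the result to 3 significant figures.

1.27×10^8

Areal heat capacity C = ρ c_p D = 998 × 4170 × 16.1 = 6.70×10^7 J/(m²·K).
ΔQ = C ΔT = 6.70×10^7 × 1.90 = 1.27×10^8 J/m².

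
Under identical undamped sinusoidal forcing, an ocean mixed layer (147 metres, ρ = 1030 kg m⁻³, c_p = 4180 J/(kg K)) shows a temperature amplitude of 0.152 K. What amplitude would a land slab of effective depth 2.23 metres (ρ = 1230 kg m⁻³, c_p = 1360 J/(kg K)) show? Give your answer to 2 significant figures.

C_ocean = 6.33×10^8 J/(m²·K); C_land = 3.73×10^6 J/(m²·K).
A ∝ 1/C ⇒ A_land = A_ocean × C_ocean/C_land = 0.152 × 170 = 25.8 K.

26 K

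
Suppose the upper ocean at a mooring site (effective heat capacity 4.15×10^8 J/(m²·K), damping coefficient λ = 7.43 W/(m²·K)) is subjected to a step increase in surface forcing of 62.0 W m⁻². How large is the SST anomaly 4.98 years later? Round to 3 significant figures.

Areal heat capacity C = 4.15×10^8 J/(m²·K) (given).
τ = C / λ = 4.15×10^8 / 7.43 = 5.59×10^7 s.
Equilibrium anomaly ΔT_eq = F / λ = 62.0 / 7.43 = 8.34 K.
t = 4.98 years = 1.57×10^8 s, so t/τ = 2.81.
ΔT(t) = ΔT_eq (1 − e^(−t/τ)) = 8.34 × (1 − e^−2.81) = 7.84 K.

7.84 K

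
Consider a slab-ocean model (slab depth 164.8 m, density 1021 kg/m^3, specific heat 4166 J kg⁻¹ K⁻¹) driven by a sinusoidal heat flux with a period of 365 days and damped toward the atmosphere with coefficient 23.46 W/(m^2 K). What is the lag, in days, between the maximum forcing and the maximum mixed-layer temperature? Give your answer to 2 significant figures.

Areal heat capacity C = ρ c_p D = 1021 × 4166 × 164.8 = 7.01×10^8 J m⁻² K⁻¹.
ω = 2π / 3.15×10^7 s = 1.99×10^-7 s⁻¹.
Phase lag φ = arctan(Cω/λ) = arctan(140/23.46) = 1.40 rad.
Time lag = φ / ω = 1.40 / 1.99×10^-7 = 7.05×10^6 s = 81.6 days.

82 days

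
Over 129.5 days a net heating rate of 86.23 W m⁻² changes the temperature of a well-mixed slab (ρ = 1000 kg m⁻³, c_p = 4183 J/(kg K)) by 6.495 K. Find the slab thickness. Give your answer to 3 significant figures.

35.5 m

Heat input Q = F Δt = 86.23 × 1.12×10^7 s = 9.65×10^8 J/m².
Required areal heat capacity C = Q / ΔT = 1.49×10^8 J/(m²·K).
Depth D = C / (ρ c_p) = 1.49×10^8 / (1000 × 4183) = 35.5 m.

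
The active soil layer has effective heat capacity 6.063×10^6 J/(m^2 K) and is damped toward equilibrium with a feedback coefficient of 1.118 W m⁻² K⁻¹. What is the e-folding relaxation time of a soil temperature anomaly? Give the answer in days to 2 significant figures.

Areal heat capacity C = 6.063×10^6 J/(m^2 K) (given).
Relaxation time τ = C / λ = 6.06×10^6 / 1.118 = 5.42×10^6 s.
In days: 5.42×10^6 s / (86400 s/day) = 62.8 days.

63 days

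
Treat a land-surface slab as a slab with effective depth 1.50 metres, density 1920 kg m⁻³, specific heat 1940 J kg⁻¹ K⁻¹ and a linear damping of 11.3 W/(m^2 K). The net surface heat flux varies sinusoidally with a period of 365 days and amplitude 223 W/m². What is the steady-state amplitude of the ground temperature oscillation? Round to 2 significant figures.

Areal heat capacity C = ρ c_p D = 1920 × 1940 × 1.50 = 5.59×10^6 J/(m^2 K).
Angular frequency ω = 2π / T = 2π / 3.15×10^7 s = 1.99×10^-7 s⁻¹.
√((Cω)² + λ²) = √((1.11)² + 11.3²) = 11.4 W/(m²·K).
Amplitude A = F₀ / √((Cω)²+λ²) = 223 / 11.4 = 19.6 K.

20 K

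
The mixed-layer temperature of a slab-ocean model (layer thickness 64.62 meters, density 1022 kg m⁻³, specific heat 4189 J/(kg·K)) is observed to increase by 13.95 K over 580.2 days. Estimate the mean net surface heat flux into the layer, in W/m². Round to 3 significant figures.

77.0

Areal heat capacity C = ρ c_p D = 1022 × 4189 × 64.62 = 2.77×10^8 J/(m^2 K).
Required heat per unit area: Q = C ΔT = 2.77×10^8 × 13.95 = 3.86×10^9 J/m².
Flux F = Q / Δt = 3.86×10^9 / 5.01×10^7 s = 77.0 W/m².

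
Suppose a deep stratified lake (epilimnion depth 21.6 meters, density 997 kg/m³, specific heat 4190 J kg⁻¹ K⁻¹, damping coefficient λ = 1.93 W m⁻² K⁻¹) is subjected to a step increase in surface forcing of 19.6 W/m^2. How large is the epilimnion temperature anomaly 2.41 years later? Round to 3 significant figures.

8.16 K

Areal heat capacity C = ρ c_p D = 997 × 4190 × 21.6 = 9.02×10^7 J/(m^2 K).
τ = C / λ = 9.02×10^7 / 1.93 = 4.68×10^7 s.
Equilibrium anomaly ΔT_eq = F / λ = 19.6 / 1.93 = 10.2 K.
t = 2.41 years = 7.61×10^7 s, so t/τ = 1.63.
ΔT(t) = ΔT_eq (1 − e^(−t/τ)) = 10.2 × (1 − e^−1.63) = 8.16 K.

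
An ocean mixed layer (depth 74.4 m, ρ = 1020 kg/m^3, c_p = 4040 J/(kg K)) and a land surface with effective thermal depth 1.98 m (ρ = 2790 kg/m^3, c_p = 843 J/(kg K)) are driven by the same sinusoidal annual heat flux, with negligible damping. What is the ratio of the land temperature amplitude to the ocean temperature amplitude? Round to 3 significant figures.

C_ocean = 1020 × 4040 × 74.4 = 3.07×10^8 J/(m²·K).
C_land = 2790 × 843 × 1.98 = 4.66×10^6 J/(m²·K).
Undamped amplitude ∝ 1/C, so A_land/A_ocean = C_ocean/C_land = 65.8.

65.8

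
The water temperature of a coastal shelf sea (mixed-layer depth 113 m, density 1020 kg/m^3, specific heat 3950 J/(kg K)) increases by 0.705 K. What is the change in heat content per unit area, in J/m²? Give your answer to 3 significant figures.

3.21×10^8

Areal heat capacity C = ρ c_p D = 1020 × 3950 × 113 = 4.55×10^8 J/(m^2 K).
ΔQ = C ΔT = 4.55×10^8 × 0.705 = 3.21×10^8 J/m².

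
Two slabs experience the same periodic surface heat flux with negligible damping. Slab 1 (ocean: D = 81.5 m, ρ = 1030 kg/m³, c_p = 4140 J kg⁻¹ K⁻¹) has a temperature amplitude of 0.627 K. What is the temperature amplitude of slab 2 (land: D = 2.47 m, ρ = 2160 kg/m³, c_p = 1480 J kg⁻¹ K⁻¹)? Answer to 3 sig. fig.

27.6 K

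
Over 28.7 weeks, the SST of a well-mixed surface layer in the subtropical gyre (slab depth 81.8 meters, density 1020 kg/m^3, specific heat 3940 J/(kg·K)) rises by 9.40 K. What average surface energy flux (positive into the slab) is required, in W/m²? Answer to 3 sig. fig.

Areal heat capacity C = ρ c_p D = 1020 × 3940 × 81.8 = 3.29×10^8 J/(m²·K).
Required heat per unit area: Q = C ΔT = 3.29×10^8 × 9.40 = 3.09×10^9 J/m².
Flux F = Q / Δt = 3.09×10^9 / 1.74×10^7 s = 178 W/m².

178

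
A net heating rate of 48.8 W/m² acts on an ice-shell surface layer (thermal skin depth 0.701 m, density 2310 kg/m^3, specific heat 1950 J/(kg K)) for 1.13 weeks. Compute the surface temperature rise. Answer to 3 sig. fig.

Areal heat capacity C = ρ c_p D = 2310 × 1950 × 0.701 = 3.16×10^6 J m⁻² K⁻¹.
Net heat input Q = F Δt = 48.8 × (1.13 weeks × 6.048×10^5 s/week) = 3.34×10^7 J/m².
ΔT = Q / C = 3.34×10^7 / 3.16×10^6 = 10.6 K.

10.6 K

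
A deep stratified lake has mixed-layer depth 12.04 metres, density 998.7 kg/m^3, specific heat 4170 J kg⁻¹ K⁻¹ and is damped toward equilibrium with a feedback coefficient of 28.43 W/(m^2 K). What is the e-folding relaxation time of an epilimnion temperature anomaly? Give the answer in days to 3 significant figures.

20.4 days

Areal heat capacity C = ρ c_p D = 998.7 × 4170 × 12.04 = 5.01×10^7 J m⁻² K⁻¹.
Relaxation time τ = C / λ = 5.01×10^7 / 28.43 = 1.76×10^6 s.
In days: 1.76×10^6 s / (86400 s/day) = 20.4 days.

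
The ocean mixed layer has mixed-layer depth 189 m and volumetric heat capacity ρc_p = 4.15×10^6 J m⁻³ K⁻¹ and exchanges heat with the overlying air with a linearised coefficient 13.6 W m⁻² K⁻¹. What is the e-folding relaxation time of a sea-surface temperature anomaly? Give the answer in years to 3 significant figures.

Areal heat capacity C = ρc_p × D = 4.15×10^6 × 189 = 7.84×10^8 J m⁻² K⁻¹.
Relaxation time τ = C / λ = 7.84×10^8 / 13.6 = 5.77×10^7 s.
In years: 5.77×10^7 s / (3.156×10^7 s/year) = 1.83 years.

1.83 years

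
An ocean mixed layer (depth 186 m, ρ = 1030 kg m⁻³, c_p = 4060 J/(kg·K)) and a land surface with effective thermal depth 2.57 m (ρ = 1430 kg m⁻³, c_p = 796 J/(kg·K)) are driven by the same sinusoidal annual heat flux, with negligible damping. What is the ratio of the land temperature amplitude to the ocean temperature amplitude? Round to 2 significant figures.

270

C_ocean = 1030 × 4060 × 186 = 7.78×10^8 J/(m²·K).
C_land = 1430 × 796 × 2.57 = 2.93×10^6 J/(m²·K).
Undamped amplitude ∝ 1/C, so A_land/A_ocean = C_ocean/C_land = 266.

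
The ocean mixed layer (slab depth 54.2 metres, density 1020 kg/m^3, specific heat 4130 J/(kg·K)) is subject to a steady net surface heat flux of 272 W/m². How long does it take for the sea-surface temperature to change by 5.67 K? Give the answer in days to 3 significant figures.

Areal heat capacity C = ρ c_p D = 1020 × 4130 × 54.2 = 2.28×10^8 J/(m^2 K).
Time required: Δt = C ΔT / F = 2.28×10^8 × 5.67 / 272 = 4.76×10^6 s.
In days: 4.76×10^6 s / (86400 s/day) = 55.1 days.

55.1 days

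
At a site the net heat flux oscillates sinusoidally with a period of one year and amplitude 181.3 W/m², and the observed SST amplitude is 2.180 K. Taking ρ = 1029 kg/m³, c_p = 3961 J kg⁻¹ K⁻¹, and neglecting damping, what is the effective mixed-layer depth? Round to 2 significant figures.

ω = 2π / 3.15×10^7 s = 1.99×10^-7 s⁻¹.
Required C = F₀ / (A ω) = 181.3 / (2.180 × 1.99×10^-7) = 4.17×10^8 J/(m²·K).
D = C / (ρ c_p) = 4.17×10^8 / (1029 × 3961) = 102 m.

100 m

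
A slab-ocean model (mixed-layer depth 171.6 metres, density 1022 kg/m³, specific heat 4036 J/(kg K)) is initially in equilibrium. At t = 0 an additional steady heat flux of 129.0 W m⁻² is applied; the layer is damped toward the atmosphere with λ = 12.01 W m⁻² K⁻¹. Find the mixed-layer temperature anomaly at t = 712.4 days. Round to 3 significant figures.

Areal heat capacity C = ρ c_p D = 1022 × 4036 × 171.6 = 7.08×10^8 J/(m²·K).
τ = C / λ = 7.08×10^8 / 12.01 = 5.89×10^7 s.
Equilibrium anomaly ΔT_eq = F / λ = 129.0 / 12.01 = 10.7 K.
t = 712.4 days = 6.16×10^7 s, so t/τ = 1.04.
ΔT(t) = ΔT_eq (1 − e^(−t/τ)) = 10.7 × (1 − e^−1.04) = 6.96 K.

6.96 K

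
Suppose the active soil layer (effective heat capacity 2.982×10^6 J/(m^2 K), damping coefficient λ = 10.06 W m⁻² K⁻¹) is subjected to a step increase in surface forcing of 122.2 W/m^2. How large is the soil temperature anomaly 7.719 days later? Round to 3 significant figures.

Areal heat capacity C = 2.982×10^6 J/(m^2 K) (given).
τ = C / λ = 2.98×10^6 / 10.06 = 2.96×10^5 s.
Equilibrium anomaly ΔT_eq = F / λ = 122.2 / 10.06 = 12.1 K.
t = 7.719 days = 6.67×10^5 s, so t/τ = 2.25.
ΔT(t) = ΔT_eq (1 − e^(−t/τ)) = 12.1 × (1 − e^−2.25) = 10.9 K.

10.9 K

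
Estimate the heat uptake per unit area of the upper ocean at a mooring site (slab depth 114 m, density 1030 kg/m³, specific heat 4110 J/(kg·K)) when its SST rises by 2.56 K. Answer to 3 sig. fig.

1.24×10^9

Areal heat capacity C = ρ c_p D = 1030 × 4110 × 114 = 4.83×10^8 J/(m^2 K).
ΔQ = C ΔT = 4.83×10^8 × 2.56 = 1.24×10^9 J/m².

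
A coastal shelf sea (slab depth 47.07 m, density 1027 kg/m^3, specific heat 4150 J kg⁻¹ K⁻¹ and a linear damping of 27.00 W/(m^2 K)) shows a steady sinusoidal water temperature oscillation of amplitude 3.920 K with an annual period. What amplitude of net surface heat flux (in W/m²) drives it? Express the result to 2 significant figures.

190

Areal heat capacity C = ρ c_p D = 1027 × 4150 × 47.07 = 2.01×10^8 J m⁻² K⁻¹.
ω = 2π / 3.15×10^7 s = 1.99×10^-7 s⁻¹.
√((Cω)² + λ²) = √((40.0)² + 27.00²) = 48.2 W/(m²·K).
F₀ = A × √((Cω)²+λ²) = 3.920 × 48.2 = 189 W/m².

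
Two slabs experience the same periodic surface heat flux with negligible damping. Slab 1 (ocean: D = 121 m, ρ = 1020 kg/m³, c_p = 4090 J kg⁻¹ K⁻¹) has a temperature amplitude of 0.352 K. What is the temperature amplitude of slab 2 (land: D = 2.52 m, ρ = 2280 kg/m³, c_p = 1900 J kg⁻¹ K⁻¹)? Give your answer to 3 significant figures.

C_ocean = 5.05×10^8 J/(m²·K); C_land = 1.09×10^7 J/(m²·K).
A ∝ 1/C ⇒ A_land = A_ocean × C_ocean/C_land = 0.352 × 46.2 = 16.3 K.

16.3 K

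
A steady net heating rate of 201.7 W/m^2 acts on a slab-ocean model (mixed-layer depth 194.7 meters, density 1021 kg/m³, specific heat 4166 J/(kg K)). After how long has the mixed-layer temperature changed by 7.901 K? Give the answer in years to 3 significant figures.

1.03 years

Areal heat capacity C = ρ c_p D = 1021 × 4166 × 194.7 = 8.28×10^8 J/(m^2 K).
Time required: Δt = C ΔT / F = 8.28×10^8 × 7.901 / 201.7 = 3.24×10^7 s.
In years: 3.24×10^7 s / (3.156×10^7 s/year) = 1.03 years.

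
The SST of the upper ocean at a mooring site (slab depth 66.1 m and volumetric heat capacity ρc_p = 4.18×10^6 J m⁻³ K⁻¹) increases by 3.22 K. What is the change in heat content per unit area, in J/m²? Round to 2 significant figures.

8.9×10^8

Areal heat capacity C = ρc_p × D = 4.18×10^6 × 66.1 = 2.76×10^8 J/(m^2 K).
ΔQ = C ΔT = 2.76×10^8 × 3.22 = 8.90×10^8 J/m².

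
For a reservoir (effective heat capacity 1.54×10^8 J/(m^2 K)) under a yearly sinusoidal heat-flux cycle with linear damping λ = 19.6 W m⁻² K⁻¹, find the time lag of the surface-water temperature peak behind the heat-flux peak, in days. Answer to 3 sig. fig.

Areal heat capacity C = 1.54×10^8 J/(m^2 K) (given).
ω = 2π / 3.15×10^7 s = 1.99×10^-7 s⁻¹.
Phase lag φ = arctan(Cω/λ) = arctan(30.7/19.6) = 1.00 rad.
Time lag = φ / ω = 1.00 / 1.99×10^-7 = 5.03×10^6 s = 58.2 days.

58.2 days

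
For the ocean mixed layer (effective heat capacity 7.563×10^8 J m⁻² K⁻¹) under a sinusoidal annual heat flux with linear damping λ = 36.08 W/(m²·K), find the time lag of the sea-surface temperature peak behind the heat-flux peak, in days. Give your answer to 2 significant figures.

78 days

Areal heat capacity C = 7.563×10^8 J m⁻² K⁻¹ (given).
ω = 2π / 3.15×10^7 s = 1.99×10^-7 s⁻¹.
Phase lag φ = arctan(Cω/λ) = arctan(151/36.08) = 1.34 rad.
Time lag = φ / ω = 1.34 / 1.99×10^-7 = 6.70×10^6 s = 77.6 days.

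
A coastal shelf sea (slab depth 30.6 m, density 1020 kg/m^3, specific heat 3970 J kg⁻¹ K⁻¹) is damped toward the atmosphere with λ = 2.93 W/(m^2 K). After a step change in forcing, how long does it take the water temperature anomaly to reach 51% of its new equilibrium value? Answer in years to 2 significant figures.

Areal heat capacity C = ρ c_p D = 1020 × 3970 × 30.6 = 1.24×10^8 J/(m^2 K).
τ = C / λ = 1.24×10^8 / 2.93 = 4.23×10^7 s.
Fraction reached: 1 − e^(−t/τ) = 0.51 ⇒ t = −τ ln(1 − 0.51) = τ × 0.713.
t = 3.02×10^7 s = 0.956 years.

0.96 years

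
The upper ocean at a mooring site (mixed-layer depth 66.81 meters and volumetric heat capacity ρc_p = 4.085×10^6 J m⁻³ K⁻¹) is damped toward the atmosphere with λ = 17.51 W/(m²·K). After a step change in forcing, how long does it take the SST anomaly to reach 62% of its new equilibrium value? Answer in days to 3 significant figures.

175 days

Areal heat capacity C = ρc_p × D = 4.085×10^6 × 66.81 = 2.73×10^8 J/(m²·K).
τ = C / λ = 2.73×10^8 / 17.51 = 1.56×10^7 s.
Fraction reached: 1 − e^(−t/τ) = 0.62 ⇒ t = −τ ln(1 − 0.62) = τ × 0.968.
t = 1.51×10^7 s = 175 days.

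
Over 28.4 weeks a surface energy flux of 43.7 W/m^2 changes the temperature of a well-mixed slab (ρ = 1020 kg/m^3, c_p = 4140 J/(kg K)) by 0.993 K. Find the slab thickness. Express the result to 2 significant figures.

Heat input Q = F Δt = 43.7 × 1.72×10^7 s = 7.51×10^8 J/m².
Required areal heat capacity C = Q / ΔT = 7.56×10^8 J/(m²·K).
Depth D = C / (ρ c_p) = 7.56×10^8 / (1020 × 4140) = 179 m.

180 m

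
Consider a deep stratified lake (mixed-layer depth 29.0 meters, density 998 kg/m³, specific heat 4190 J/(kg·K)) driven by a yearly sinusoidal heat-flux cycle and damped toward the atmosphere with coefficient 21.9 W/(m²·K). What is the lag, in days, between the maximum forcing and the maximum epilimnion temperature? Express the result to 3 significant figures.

Areal heat capacity C = ρ c_p D = 998 × 4190 × 29.0 = 1.21×10^8 J m⁻² K⁻¹.
ω = 2π / 3.15×10^7 s = 1.99×10^-7 s⁻¹.
Phase lag φ = arctan(Cω/λ) = arctan(24.2/21.9) = 0.834 rad.
Time lag = φ / ω = 0.834 / 1.99×10^-7 = 4.19×10^6 s = 48.5 days.

48.5 days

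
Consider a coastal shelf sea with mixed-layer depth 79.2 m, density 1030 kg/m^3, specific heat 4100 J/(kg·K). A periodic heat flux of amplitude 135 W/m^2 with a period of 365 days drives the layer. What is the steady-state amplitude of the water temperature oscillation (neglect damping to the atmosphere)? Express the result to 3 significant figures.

Areal heat capacity C = ρ c_p D = 1030 × 4100 × 79.2 = 3.34×10^8 J/(m^2 K).
Angular frequency ω = 2π / T = 2π / 3.15×10^7 s = 1.99×10^-7 s⁻¹.
Cω = 3.34×10^8 × 1.99×10^-7 = 66.6 W/(m²·K).
Amplitude A = F₀ / (Cω) = 135 / 66.6 = 2.03 K.

2.03 K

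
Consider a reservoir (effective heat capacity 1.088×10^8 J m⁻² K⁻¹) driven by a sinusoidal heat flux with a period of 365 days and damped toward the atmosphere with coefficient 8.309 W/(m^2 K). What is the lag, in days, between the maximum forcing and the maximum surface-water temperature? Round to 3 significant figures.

Areal heat capacity C = 1.088×10^8 J m⁻² K⁻¹ (given).
ω = 2π / 3.15×10^7 s = 1.99×10^-7 s⁻¹.
Phase lag φ = arctan(Cω/λ) = arctan(21.7/8.309) = 1.20 rad.
Time lag = φ / ω = 1.20 / 1.99×10^-7 = 6.05×10^6 s = 70.0 days.

70.0 days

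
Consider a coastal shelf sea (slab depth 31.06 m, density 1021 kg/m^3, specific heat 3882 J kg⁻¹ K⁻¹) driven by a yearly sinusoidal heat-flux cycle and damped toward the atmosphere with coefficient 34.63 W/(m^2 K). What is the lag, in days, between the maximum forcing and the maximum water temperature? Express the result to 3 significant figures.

35.8 days

Areal heat capacity C = ρ c_p D = 1021 × 3882 × 31.06 = 1.23×10^8 J m⁻² K⁻¹.
ω = 2π / 3.15×10^7 s = 1.99×10^-7 s⁻¹.
Phase lag φ = arctan(Cω/λ) = arctan(24.5/34.63) = 0.616 rad.
Time lag = φ / ω = 0.616 / 1.99×10^-7 = 3.09×10^6 s = 35.8 days.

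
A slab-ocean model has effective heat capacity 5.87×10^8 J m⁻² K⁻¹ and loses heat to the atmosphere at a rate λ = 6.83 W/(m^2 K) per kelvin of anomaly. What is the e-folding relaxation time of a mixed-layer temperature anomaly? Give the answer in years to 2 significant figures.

Areal heat capacity C = 5.87×10^8 J m⁻² K⁻¹ (given).
Relaxation time τ = C / λ = 5.87×10^8 / 6.83 = 8.59×10^7 s.
In years: 8.59×10^7 s / (3.156×10^7 s/year) = 2.72 years.

2.7 years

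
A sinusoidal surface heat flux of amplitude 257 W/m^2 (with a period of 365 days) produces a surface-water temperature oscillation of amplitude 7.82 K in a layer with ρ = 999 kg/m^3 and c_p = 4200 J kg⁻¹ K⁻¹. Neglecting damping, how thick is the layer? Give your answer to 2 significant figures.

39 m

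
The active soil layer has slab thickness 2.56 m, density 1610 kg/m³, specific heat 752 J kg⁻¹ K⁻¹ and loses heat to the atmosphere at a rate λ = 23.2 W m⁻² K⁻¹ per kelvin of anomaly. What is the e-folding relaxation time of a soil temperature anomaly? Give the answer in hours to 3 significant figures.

37.1 hours

Areal heat capacity C = ρ c_p D = 1610 × 752 × 2.56 = 3.10×10^6 J/(m²·K).
Relaxation time τ = C / λ = 3.10×10^6 / 23.2 = 1.34×10^5 s.
In hours: 1.34×10^5 s / (3600 s/hour) = 37.1 hours.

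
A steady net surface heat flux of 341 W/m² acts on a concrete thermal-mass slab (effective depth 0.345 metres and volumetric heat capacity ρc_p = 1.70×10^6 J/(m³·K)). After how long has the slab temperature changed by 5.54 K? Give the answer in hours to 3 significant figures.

2.65 hours

Areal heat capacity C = ρc_p × D = 1.70×10^6 × 0.345 = 5.86×10^5 J/(m²·K).
Time required: Δt = C ΔT / F = 5.86×10^5 × 5.54 / 341 = 9530 s.
In hours: 9530 s / (3600 s/hour) = 2.65 hours.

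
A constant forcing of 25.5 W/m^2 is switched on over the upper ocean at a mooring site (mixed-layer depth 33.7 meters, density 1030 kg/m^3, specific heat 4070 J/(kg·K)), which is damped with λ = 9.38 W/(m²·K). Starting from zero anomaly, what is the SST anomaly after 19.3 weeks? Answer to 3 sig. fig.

1.47 K

Areal heat capacity C = ρ c_p D = 1030 × 4070 × 33.7 = 1.41×10^8 J/(m^2 K).
τ = C / λ = 1.41×10^8 / 9.38 = 1.51×10^7 s.
Equilibrium anomaly ΔT_eq = F / λ = 25.5 / 9.38 = 2.72 K.
t = 19.3 weeks = 1.17×10^7 s, so t/τ = 0.775.
ΔT(t) = ΔT_eq (1 − e^(−t/τ)) = 2.72 × (1 − e^−0.775) = 1.47 K.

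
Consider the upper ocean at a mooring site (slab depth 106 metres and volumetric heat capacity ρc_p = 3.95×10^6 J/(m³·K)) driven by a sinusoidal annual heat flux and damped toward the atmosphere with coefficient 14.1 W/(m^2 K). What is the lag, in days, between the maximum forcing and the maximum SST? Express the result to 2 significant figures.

Areal heat capacity C = ρc_p × D = 3.95×10^6 × 106 = 4.19×10^8 J/(m^2 K).
ω = 2π / 3.15×10^7 s = 1.99×10^-7 s⁻¹.
Phase lag φ = arctan(Cω/λ) = arctan(83.4/14.1) = 1.40 rad.
Time lag = φ / ω = 1.40 / 1.99×10^-7 = 7.04×10^6 s = 81.5 days.

82 days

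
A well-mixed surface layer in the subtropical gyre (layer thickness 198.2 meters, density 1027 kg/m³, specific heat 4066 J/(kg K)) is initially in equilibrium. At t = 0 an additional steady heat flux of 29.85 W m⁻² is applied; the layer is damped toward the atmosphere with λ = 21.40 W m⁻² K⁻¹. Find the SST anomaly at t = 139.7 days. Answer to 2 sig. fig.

0.37 K

Areal heat capacity C = ρ c_p D = 1027 × 4066 × 198.2 = 8.28×10^8 J/(m²·K).
τ = C / λ = 8.28×10^8 / 21.40 = 3.87×10^7 s.
Equilibrium anomaly ΔT_eq = F / λ = 29.85 / 21.40 = 1.39 K.
t = 139.7 days = 1.21×10^7 s, so t/τ = 0.312.
ΔT(t) = ΔT_eq (1 − e^(−t/τ)) = 1.39 × (1 − e^−0.312) = 0.374 K.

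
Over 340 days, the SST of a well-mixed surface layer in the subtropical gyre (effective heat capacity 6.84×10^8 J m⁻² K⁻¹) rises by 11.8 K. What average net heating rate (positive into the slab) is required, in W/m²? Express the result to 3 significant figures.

275

Areal heat capacity C = 6.84×10^8 J m⁻² K⁻¹ (given).
Required heat per unit area: Q = C ΔT = 6.84×10^8 × 11.8 = 8.07×10^9 J/m².
Flux F = Q / Δt = 8.07×10^9 / 2.94×10^7 s = 275 W/m².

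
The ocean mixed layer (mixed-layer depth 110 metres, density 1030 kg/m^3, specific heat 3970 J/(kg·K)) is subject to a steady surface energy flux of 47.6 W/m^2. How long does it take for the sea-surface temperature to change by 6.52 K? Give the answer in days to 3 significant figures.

Areal heat capacity C = ρ c_p D = 1030 × 3970 × 110 = 4.50×10^8 J/(m²·K).
Time required: Δt = C ΔT / F = 4.50×10^8 × 6.52 / 47.6 = 6.16×10^7 s.
In days: 6.16×10^7 s / (86400 s/day) = 713 days.

713 days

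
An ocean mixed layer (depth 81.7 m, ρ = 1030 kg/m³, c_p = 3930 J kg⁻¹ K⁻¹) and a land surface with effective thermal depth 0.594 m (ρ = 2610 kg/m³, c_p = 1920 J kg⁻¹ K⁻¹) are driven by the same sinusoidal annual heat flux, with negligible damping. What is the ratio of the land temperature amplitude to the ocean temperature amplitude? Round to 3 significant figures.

C_ocean = 1030 × 3930 × 81.7 = 3.31×10^8 J/(m²·K).
C_land = 2610 × 1920 × 0.594 = 2.98×10^6 J/(m²·K).
Undamped amplitude ∝ 1/C, so A_land/A_ocean = C_ocean/C_land = 111.

111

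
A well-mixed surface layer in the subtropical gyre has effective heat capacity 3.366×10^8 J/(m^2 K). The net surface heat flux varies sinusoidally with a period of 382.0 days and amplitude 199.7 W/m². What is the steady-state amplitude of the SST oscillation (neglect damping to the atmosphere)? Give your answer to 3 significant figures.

3.12 K

Areal heat capacity C = 3.366×10^8 J/(m^2 K) (given).
Angular frequency ω = 2π / T = 2π / 3.30×10^7 s = 1.90×10^-7 s⁻¹.
Cω = 3.37×10^8 × 1.90×10^-7 = 64.1 W/(m²·K).
Amplitude A = F₀ / (Cω) = 199.7 / 64.1 = 3.12 K.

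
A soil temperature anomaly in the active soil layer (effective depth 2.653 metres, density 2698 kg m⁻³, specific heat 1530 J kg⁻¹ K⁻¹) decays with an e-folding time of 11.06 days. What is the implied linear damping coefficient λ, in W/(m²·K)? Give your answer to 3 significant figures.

Areal heat capacity C = ρ c_p D = 2698 × 1530 × 2.653 = 1.10×10^7 J/(m^2 K).
τ = 11.06 days = 9.56×10^5 s.
λ = C / τ = 1.10×10^7 / 9.56×10^5 = 11.5 W/(m²·K).

11.5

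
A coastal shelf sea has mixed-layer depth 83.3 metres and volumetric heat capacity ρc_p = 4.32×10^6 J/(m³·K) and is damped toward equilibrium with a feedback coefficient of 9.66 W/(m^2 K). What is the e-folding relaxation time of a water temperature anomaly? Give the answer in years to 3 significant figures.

1.18 years

Areal heat capacity C = ρc_p × D = 4.32×10^6 × 83.3 = 3.60×10^8 J m⁻² K⁻¹.
Relaxation time τ = C / λ = 3.60×10^8 / 9.66 = 3.73×10^7 s.
In years: 3.73×10^7 s / (3.156×10^7 s/year) = 1.18 years.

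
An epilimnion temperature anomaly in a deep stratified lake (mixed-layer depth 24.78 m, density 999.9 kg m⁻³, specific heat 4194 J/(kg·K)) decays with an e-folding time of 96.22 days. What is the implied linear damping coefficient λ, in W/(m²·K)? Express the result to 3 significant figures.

12.5

Areal heat capacity C = ρ c_p D = 999.9 × 4194 × 24.78 = 1.04×10^8 J m⁻² K⁻¹.
τ = 96.22 days = 8.31×10^6 s.
λ = C / τ = 1.04×10^8 / 8.31×10^6 = 12.5 W/(m²·K).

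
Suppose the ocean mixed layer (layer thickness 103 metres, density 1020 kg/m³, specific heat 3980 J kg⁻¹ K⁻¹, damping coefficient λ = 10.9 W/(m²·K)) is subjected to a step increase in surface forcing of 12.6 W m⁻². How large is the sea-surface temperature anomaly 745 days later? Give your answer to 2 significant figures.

0.94 K

Areal heat capacity C = ρ c_p D = 1020 × 3980 × 103 = 4.18×10^8 J/(m²·K).
τ = C / λ = 4.18×10^8 / 10.9 = 3.84×10^7 s.
Equilibrium anomaly ΔT_eq = F / λ = 12.6 / 10.9 = 1.16 K.
t = 745 days = 6.44×10^7 s, so t/τ = 1.68.
ΔT(t) = ΔT_eq (1 − e^(−t/τ)) = 1.16 × (1 − e^−1.68) = 0.940 K.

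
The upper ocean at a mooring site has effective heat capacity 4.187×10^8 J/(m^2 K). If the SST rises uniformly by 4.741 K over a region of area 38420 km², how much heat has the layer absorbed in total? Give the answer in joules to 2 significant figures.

Areal heat capacity C = 4.187×10^8 J/(m^2 K) (given).
Heat per unit area: q = C ΔT = 4.19×10^8 × 4.741 = 1.99×10^9 J/m².
Total heat: Q = q × A = 1.99×10^9 × (38420 × 10⁶ m²) = 7.63×10^19 J.

7.6×10^19 J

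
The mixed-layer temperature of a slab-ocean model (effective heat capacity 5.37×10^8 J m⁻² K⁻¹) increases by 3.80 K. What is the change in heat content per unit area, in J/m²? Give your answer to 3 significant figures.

2.04×10^9

Areal heat capacity C = 5.37×10^8 J m⁻² K⁻¹ (given).
ΔQ = C ΔT = 5.37×10^8 × 3.80 = 2.04×10^9 J/m².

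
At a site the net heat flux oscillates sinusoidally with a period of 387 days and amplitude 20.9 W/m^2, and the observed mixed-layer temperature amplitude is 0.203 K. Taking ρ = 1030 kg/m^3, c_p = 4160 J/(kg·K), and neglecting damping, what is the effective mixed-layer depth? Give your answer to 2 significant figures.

ω = 2π / 3.34×10^7 s = 1.88×10^-7 s⁻¹.
Required C = F₀ / (A ω) = 20.9 / (0.203 × 1.88×10^-7) = 5.48×10^8 J/(m²·K).
D = C / (ρ c_p) = 5.48×10^8 / (1030 × 4160) = 128 m.

130 m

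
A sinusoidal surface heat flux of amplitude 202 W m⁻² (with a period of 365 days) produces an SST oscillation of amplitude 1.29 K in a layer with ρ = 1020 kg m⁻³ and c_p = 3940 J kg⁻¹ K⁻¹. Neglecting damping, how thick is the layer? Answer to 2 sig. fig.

ω = 2π / 3.15×10^7 s = 1.99×10^-7 s⁻¹.
Required C = F₀ / (A ω) = 202 / (1.29 × 1.99×10^-7) = 7.86×10^8 J/(m²·K).
D = C / (ρ c_p) = 7.86×10^8 / (1020 × 3940) = 196 m.

200 m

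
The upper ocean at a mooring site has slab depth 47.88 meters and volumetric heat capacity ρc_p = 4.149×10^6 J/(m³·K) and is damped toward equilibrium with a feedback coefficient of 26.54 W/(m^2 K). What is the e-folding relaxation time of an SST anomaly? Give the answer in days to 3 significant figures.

86.6 days

Areal heat capacity C = ρc_p × D = 4.149×10^6 × 47.88 = 1.99×10^8 J m⁻² K⁻¹.
Relaxation time τ = C / λ = 1.99×10^8 / 26.54 = 7.49×10^6 s.
In days: 7.49×10^6 s / (86400 s/day) = 86.6 days.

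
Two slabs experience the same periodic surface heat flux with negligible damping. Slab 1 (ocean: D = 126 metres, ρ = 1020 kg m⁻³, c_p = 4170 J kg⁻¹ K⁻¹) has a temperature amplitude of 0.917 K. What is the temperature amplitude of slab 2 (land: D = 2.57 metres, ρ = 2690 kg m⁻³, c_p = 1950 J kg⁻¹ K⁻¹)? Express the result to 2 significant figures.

C_ocean = 5.36×10^8 J/(m²·K); C_land = 1.35×10^7 J/(m²·K).
A ∝ 1/C ⇒ A_land = A_ocean × C_ocean/C_land = 0.917 × 39.8 = 36.5 K.

36 K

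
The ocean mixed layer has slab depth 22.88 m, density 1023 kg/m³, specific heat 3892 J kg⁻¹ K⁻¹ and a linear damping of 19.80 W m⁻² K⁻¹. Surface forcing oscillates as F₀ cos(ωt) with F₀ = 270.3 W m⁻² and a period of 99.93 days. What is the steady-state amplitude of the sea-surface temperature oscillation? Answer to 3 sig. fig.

3.91 K

Areal heat capacity C = ρ c_p D = 1023 × 3892 × 22.88 = 9.11×10^7 J m⁻² K⁻¹.
Angular frequency ω = 2π / T = 2π / 8.63×10^6 s = 7.28×10^-7 s⁻¹.
√((Cω)² + λ²) = √((66.3)² + 19.80²) = 69.2 W/(m²·K).
Amplitude A = F₀ / √((Cω)²+λ²) = 270.3 / 69.2 = 3.91 K.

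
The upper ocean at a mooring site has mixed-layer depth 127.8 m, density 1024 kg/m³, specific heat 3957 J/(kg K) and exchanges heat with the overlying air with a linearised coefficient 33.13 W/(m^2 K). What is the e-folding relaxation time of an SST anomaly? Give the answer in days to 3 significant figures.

181 days

Areal heat capacity C = ρ c_p D = 1024 × 3957 × 127.8 = 5.18×10^8 J/(m²·K).
Relaxation time τ = C / λ = 5.18×10^8 / 33.13 = 1.56×10^7 s.
In days: 1.56×10^7 s / (86400 s/day) = 181 days.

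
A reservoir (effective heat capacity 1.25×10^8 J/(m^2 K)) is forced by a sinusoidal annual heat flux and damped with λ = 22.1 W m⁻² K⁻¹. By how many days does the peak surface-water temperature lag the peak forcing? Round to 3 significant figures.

Areal heat capacity C = 1.25×10^8 J/(m^2 K) (given).
ω = 2π / 3.15×10^7 s = 1.99×10^-7 s⁻¹.
Phase lag φ = arctan(Cω/λ) = arctan(24.9/22.1) = 0.845 rad.
Time lag = φ / ω = 0.845 / 1.99×10^-7 = 4.24×10^6 s = 49.1 days.

49.1 days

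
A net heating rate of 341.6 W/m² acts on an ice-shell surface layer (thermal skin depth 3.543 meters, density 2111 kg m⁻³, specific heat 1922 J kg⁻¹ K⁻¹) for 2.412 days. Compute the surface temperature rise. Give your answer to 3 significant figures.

4.95 K

Areal heat capacity C = ρ c_p D = 2111 × 1922 × 3.543 = 1.44×10^7 J m⁻² K⁻¹.
Net heat input Q = F Δt = 341.6 × (2.412 days × 86400 s/day) = 7.12×10^7 J/m².
ΔT = Q / C = 7.12×10^7 / 1.44×10^7 = 4.95 K.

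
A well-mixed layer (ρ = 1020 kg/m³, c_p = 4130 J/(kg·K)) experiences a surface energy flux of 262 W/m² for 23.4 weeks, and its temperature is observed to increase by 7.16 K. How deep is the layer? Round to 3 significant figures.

123 m

Heat input Q = F Δt = 262 × 1.42×10^7 s = 3.71×10^9 J/m².
Required areal heat capacity C = Q / ΔT = 5.18×10^8 J/(m²·K).
Depth D = C / (ρ c_p) = 5.18×10^8 / (1020 × 4130) = 123 m.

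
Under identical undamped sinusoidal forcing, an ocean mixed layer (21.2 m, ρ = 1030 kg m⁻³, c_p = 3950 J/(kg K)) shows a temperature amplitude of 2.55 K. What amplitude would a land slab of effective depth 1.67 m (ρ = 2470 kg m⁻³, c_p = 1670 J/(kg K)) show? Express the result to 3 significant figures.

C_ocean = 8.63×10^7 J/(m²·K); C_land = 6.89×10^6 J/(m²·K).
A ∝ 1/C ⇒ A_land = A_ocean × C_ocean/C_land = 2.55 × 12.5 = 31.9 K.

31.9 K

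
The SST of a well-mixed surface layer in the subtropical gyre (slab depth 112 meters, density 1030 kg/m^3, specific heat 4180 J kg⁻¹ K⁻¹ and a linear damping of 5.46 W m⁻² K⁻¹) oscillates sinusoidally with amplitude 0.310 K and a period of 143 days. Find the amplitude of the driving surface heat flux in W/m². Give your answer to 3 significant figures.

76.0

Areal heat capacity C = ρ c_p D = 1030 × 4180 × 112 = 4.82×10^8 J/(m²·K).
ω = 2π / 1.24×10^7 s = 5.09×10^-7 s⁻¹.
√((Cω)² + λ²) = √((245)² + 5.46²) = 245 W/(m²·K).
F₀ = A × √((Cω)²+λ²) = 0.310 × 245 = 76.0 W/m².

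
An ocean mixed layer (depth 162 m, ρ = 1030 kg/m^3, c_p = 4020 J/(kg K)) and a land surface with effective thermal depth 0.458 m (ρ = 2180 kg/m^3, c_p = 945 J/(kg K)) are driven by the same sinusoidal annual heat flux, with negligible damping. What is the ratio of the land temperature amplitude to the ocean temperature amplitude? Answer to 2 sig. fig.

710

C_ocean = 1030 × 4020 × 162 = 6.71×10^8 J/(m²·K).
C_land = 2180 × 945 × 0.458 = 9.44×10^5 J/(m²·K).
Undamped amplitude ∝ 1/C, so A_land/A_ocean = C_ocean/C_land = 711.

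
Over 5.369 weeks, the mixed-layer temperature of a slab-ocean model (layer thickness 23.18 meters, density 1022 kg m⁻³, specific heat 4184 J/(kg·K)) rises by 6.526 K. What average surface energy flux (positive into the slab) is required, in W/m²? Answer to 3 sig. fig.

Areal heat capacity C = ρ c_p D = 1022 × 4184 × 23.18 = 9.91×10^7 J/(m^2 K).
Required heat per unit area: Q = C ΔT = 9.91×10^7 × 6.526 = 6.47×10^8 J/m².
Flux F = Q / Δt = 6.47×10^8 / 3.25×10^6 s = 199 W/m².

199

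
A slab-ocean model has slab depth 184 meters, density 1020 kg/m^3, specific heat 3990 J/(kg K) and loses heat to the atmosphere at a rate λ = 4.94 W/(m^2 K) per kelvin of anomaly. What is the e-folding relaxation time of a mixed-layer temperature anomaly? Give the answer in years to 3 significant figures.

Areal heat capacity C = ρ c_p D = 1020 × 3990 × 184 = 7.49×10^8 J/(m^2 K).
Relaxation time τ = C / λ = 7.49×10^8 / 4.94 = 1.52×10^8 s.
In years: 1.52×10^8 s / (3.156×10^7 s/year) = 4.80 years.

4.80 years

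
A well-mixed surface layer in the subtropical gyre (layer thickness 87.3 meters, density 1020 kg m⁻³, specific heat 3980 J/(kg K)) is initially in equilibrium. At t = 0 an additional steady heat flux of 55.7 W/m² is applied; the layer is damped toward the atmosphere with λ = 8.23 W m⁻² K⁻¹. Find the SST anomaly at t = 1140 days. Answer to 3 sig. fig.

6.08 K

Areal heat capacity C = ρ c_p D = 1020 × 3980 × 87.3 = 3.54×10^8 J m⁻² K⁻¹.
τ = C / λ = 3.54×10^8 / 8.23 = 4.31×10^7 s.
Equilibrium anomaly ΔT_eq = F / λ = 55.7 / 8.23 = 6.77 K.
t = 1140 days = 9.85×10^7 s, so t/τ = 2.29.
ΔT(t) = ΔT_eq (1 − e^(−t/τ)) = 6.77 × (1 − e^−2.29) = 6.08 K.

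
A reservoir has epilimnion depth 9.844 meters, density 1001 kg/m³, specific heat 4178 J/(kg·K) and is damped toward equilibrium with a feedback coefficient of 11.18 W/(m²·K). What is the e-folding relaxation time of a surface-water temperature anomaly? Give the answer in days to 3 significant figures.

Areal heat capacity C = ρ c_p D = 1001 × 4178 × 9.844 = 4.12×10^7 J/(m^2 K).
Relaxation time τ = C / λ = 4.12×10^7 / 11.18 = 3.68×10^6 s.
In days: 3.68×10^6 s / (86400 s/day) = 42.6 days.

42.6 days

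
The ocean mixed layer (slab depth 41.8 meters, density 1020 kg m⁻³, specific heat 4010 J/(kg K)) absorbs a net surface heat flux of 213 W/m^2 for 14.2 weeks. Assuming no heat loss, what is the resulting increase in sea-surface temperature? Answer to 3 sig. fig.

10.7 K

Areal heat capacity C = ρ c_p D = 1020 × 4010 × 41.8 = 1.71×10^8 J m⁻² K⁻¹.
Net heat input Q = F Δt = 213 × (14.2 weeks × 6.048×10^5 s/week) = 1.83×10^9 J/m².
ΔT = Q / C = 1.83×10^9 / 1.71×10^8 = 10.7 K.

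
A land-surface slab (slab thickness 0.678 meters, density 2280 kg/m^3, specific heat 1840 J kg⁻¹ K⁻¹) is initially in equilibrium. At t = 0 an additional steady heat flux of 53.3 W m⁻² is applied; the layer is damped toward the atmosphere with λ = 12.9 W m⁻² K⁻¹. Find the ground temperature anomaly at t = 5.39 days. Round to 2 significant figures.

3.6 K

Areal heat capacity C = ρ c_p D = 2280 × 1840 × 0.678 = 2.84×10^6 J/(m^2 K).
τ = C / λ = 2.84×10^6 / 12.9 = 2.20×10^5 s.
Equilibrium anomaly ΔT_eq = F / λ = 53.3 / 12.9 = 4.13 K.
t = 5.39 days = 4.66×10^5 s, so t/τ = 2.11.
ΔT(t) = ΔT_eq (1 − e^(−t/τ)) = 4.13 × (1 − e^−2.11) = 3.63 K.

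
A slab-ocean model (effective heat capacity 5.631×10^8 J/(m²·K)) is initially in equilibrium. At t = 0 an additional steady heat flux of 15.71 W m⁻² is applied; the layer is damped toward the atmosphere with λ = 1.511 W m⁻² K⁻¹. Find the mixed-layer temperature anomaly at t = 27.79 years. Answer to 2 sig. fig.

9.4 K

Areal heat capacity C = 5.631×10^8 J/(m²·K) (given).
τ = C / λ = 5.63×10^8 / 1.511 = 3.73×10^8 s.
Equilibrium anomaly ΔT_eq = F / λ = 15.71 / 1.511 = 10.4 K.
t = 27.79 years = 8.77×10^8 s, so t/τ = 2.35.
ΔT(t) = ΔT_eq (1 − e^(−t/τ)) = 10.4 × (1 − e^−2.35) = 9.41 K.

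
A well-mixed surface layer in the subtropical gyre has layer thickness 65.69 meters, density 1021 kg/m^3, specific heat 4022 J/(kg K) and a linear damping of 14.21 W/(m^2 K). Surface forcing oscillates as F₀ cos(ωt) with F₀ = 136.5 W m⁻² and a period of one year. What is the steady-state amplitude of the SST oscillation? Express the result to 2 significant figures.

Areal heat capacity C = ρ c_p D = 1021 × 4022 × 65.69 = 2.70×10^8 J/(m^2 K).
Angular frequency ω = 2π / T = 2π / 3.15×10^7 s = 1.99×10^-7 s⁻¹.
√((Cω)² + λ²) = √((53.7)² + 14.21²) = 55.6 W/(m²·K).
Amplitude A = F₀ / √((Cω)²+λ²) = 136.5 / 55.6 = 2.46 K.

2.5 K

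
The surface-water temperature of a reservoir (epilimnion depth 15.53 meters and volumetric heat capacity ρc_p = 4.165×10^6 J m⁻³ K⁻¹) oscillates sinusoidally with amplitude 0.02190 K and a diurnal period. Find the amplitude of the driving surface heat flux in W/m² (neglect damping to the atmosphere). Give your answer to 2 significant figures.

100

Areal heat capacity C = ρc_p × D = 4.165×10^6 × 15.53 = 6.47×10^7 J/(m²·K).
ω = 2π / 86400 s = 7.27×10^-5 s⁻¹.
Cω = 6.47×10^7 × 7.27×10^-5 = 4700 W/(m²·K).
F₀ = A × Cω = 0.02190 × 4700 = 103 W/m².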